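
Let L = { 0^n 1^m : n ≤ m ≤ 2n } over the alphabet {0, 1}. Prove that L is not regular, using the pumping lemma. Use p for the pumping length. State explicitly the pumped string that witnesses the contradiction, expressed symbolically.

0^{p+k} 1^p

Toward a contradiction, assume L is regular with pumping length p.
Take w = 0^p 1^p ∈ L (since p ≤ p ≤ 2p), with |w| = 2p ≥ p.
Write w = xyz as guaranteed by the lemma, with |xy| ≤ p and |y| ≥ 1.
Because |xy| ≤ p and w begins with p copies of 0, we have y = 0^k with 1 ≤ k ≤ p.
Pump with i = 2: xy^2z = 0^{p+k} 1^p. Now n = p+k > p = m, so the condition n ≤ m fails. Thus xy^2z ∉ L.
This is a contradiction; hence L is not regular.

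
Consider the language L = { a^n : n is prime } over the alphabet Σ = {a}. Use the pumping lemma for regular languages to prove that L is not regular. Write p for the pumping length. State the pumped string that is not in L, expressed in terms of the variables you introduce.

Toward a contradiction, assume L is regular with pumping length p.
Let q be a prime with q ≥ p+2 (infinitely many primes exist), and take w = a^q ∈ L with |w| = q ≥ p.
The pumping lemma gives a decomposition w = xyz where |xy| ≤ p and y is nonempty.
Then y = a^k for some k with 1 ≤ k ≤ p.
Since 1 ≤ k ≤ p, |xz| = q-k. Pump with i = q+1: |xy^{q+1}z| = (q-k)+(q+1)k = q+qk = q(1+k), which is composite (both factors ≥ 2). So xy^{q+1}z = a^{q(1+k)} ∉ L.
Contradiction. Therefore L is not regular.

a^{q(1+k)}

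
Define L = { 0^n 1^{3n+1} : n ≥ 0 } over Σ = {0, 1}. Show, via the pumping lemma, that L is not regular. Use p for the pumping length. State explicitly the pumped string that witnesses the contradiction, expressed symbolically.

0^{p+k} 1^{3p+1}

Toward a contradiction, assume L is regular with pumping length p.
Let w = 0^p 1^{3p+1} ∈ L; note |w| = 4p+1 ≥ p.
The pumping lemma gives a decomposition w = xyz where |xy| ≤ p and y is nonempty.
The first p characters of w are 0's, so xy (and hence y) consists only of 0's. Write y = 0^k, 1 ≤ k ≤ p.
Pump with i = 2: xy^2z = 0^{p+k} 1^{3p+1}. For this to lie in L we would need 3p+1 = 3(p+k)+1, which forces k = 0. But k ≥ 1, so xy^2z ∉ L.
This is a contradiction; hence L is not regular.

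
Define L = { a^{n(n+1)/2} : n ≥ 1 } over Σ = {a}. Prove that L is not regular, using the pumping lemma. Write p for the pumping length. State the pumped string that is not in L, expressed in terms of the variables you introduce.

Assume L is regular. Let p be the pumping length given by the pumping lemma.
Take w = a^{p(p+1)/2} ∈ L with |w| = p(p+1)/2 ≥ p.
Write w = xyz as guaranteed by the lemma, with |xy| ≤ p and |y| ≥ 1.
Then y = a^k for some k with 1 ≤ k ≤ p.
Pump with i = 2: xy^2z = a^{p(p+1)/2+k}. Since 1 ≤ k ≤ p, p(p+1)/2 < p(p+1)/2+k ≤ p(p+1)/2+p < (p+1)(p+2)/2, so p(p+1)/2+k is strictly between consecutive triangular numbers. So xy^2z ∉ L.
This contradicts the pumping lemma, so L is not regular.

a^{p(p+1)/2+k}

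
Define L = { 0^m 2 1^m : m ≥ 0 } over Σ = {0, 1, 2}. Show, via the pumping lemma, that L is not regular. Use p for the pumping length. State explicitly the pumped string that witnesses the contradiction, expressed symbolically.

Assume L is regular. Let p be the pumping length given by the pumping lemma.
Take w = 0^p 2 1^p ∈ L with |w| = 2p+1 ≥ p.
The pumping lemma gives a decomposition w = xyz where |xy| ≤ p and |y| > 0.
The first p characters of w are 0's, so xy (and hence y) consists only of 0's. Write y = 0^k, 1 ≤ k ≤ p.
Pump with i = 2: xy^2z = 0^{p+k} 2 1^p, which would require p+k = p. But k ≥ 1, so xy^2z ∉ L.
This contradicts the pumping lemma, so L is not regular.

0^{p+k} 2 1^p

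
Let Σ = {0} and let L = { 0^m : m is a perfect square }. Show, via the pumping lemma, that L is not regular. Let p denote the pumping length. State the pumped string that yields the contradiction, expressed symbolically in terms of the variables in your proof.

0^{p²+k}

Assume L is regular; let p be its pumping constant.
Take w = 0^{p²} ∈ L with |w| = p² ≥ p.
Write w = xyz as guaranteed by the lemma, with |xy| ≤ p and |y| > 0.
Then y = 0^k for some k with 1 ≤ k ≤ p.
Pump with i = 2: xy^2z = 0^{p²+k}. Since 1 ≤ k ≤ p, p² < p²+k ≤ p²+p < (p+1)², so p²+k lies strictly between consecutive squares and is not a perfect square. So xy^2z ∉ L.
This contradicts the pumping lemma, so L is not regular.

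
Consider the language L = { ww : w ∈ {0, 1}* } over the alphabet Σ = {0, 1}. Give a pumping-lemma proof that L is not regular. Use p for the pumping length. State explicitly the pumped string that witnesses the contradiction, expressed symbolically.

Suppose for contradiction that L is regular, and let p be the pumping length.
Take w = 0^p 1^p 0^p 1^p = uu where u = 0^p1^p; then w ∈ L and |w| = 4p ≥ p.
By the pumping lemma, w = xyz with |xy| ≤ p and |y| ≥ 1.
The first p characters of w are 0's, so xy (and hence y) consists only of 0's. Write y = 0^k, 1 ≤ k ≤ p.
Pump with i = 2: xy^2z = 0^{p+k} 1^p 0^p 1^p, of length 4p+k. Suppose this equals vv. The string starts with 0 and ends with 1, so v does too; thus the boundary between the two copies of v is a 1→0 transition. There is exactly one such transition, at position 2p+k, so |v| = 2p+k and |vv| = 4p+2k ≠ 4p+k since k ≥ 1. So xy^2z ∉ L.
This is a contradiction; hence L is not regular.

0^{p+k} 1^p 0^p 1^p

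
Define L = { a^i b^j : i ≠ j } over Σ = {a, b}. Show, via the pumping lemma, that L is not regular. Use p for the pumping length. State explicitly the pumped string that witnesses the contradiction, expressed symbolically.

a^{p+p!} b^{p+p!}

Assume L is regular. Let p be the pumping length given by the pumping lemma.
Choose w = a^p b^{p+p!}. Since p ≠ p+p!, w ∈ L; and |w| ≥ p.
By the pumping lemma, w = xyz with |xy| ≤ p and |y| ≥ 1.
The first p characters of w are a's, so xy (and hence y) consists only of a's. Write y = a^k, 1 ≤ k ≤ p.
Since 1 ≤ k ≤ p, k divides p!; set t = 1 + p!/k. Then xy^t z has p + (p!/k)·k = p + p! copies of a. Now the a-count equals the b-count, so i ≠ j fails. So xy^t z = a^{p+p!} b^{p+p!} ∉ L.
Contradiction. Therefore L is not regular.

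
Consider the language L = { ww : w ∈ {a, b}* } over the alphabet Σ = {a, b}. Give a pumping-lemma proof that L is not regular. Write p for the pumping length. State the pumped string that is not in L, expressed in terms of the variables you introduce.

a^{p+k} b^p a^p b^p

Suppose for contradiction that L is regular, and let p be the pumping length.
Take w = a^p b^p a^p b^p = uu where u = a^pb^p; then w ∈ L and |w| = 4p ≥ p.
Write w = xyz as guaranteed by the lemma, with |xy| ≤ p and |y| > 0.
Since the first p symbols of w are all a's and |xy| ≤ p, y lies entirely in the leading a-block: y = a^k for some k with 1 ≤ k ≤ p.
Pump with i = 2: xy^2z = a^{p+k} b^p a^p b^p, of length 4p+k. Suppose this equals vv. The string starts with a and ends with b, so v does too; thus the boundary between the two copies of v is a b→a transition. There is exactly one such transition, at position 2p+k, so |v| = 2p+k and |vv| = 4p+2k ≠ 4p+k since k ≥ 1. So xy^2z ∉ L.
This contradicts the pumping lemma, so L is not regular.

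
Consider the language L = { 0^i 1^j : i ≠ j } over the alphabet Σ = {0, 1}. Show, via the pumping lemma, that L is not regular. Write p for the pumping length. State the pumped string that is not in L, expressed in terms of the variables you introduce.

0^{p+p!} 1^{p+p!}

Suppose for contradiction that L is regular, and let p be the pumping length.
Choose w = 0^p 1^{p+p!}. Since p ≠ p+p!, w ∈ L; and |w| ≥ p.
Write w = xyz as guaranteed by the lemma, with |xy| ≤ p and |y| > 0.
The first p characters of w are 0's, so xy (and hence y) consists only of 0's. Write y = 0^k, 1 ≤ k ≤ p.
Since 1 ≤ k ≤ p, k divides p!; set t = 1 + p!/k. Then xy^t z has p + (p!/k)·k = p + p! copies of 0. Now the 0-count equals the 1-count, so i ≠ j fails. So xy^t z = 0^{p+p!} 1^{p+p!} ∉ L.
This contradicts the pumping lemma, so L is not regular.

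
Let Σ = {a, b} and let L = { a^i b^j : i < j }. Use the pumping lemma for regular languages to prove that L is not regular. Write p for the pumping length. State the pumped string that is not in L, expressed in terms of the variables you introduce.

a^{p+k} b^{p+1}

Suppose for contradiction that L is regular, and let p be the pumping length.
Choose w = a^p b^{p+1} ∈ L, with |w| = 2p+1 ≥ p.
By the pumping lemma, w = xyz with |xy| ≤ p and |y| ≥ 1.
The first p characters of w are a's, so xy (and hence y) consists only of a's. Write y = a^k, 1 ≤ k ≤ p.
Consider xy^2z = a^{p+k} b^{p+1}. Since k ≥ 1, the a-count p+k is at least p+1, so i < j fails; thus xy^2z ∉ L.
This contradicts the pumping lemma, so L is not regular.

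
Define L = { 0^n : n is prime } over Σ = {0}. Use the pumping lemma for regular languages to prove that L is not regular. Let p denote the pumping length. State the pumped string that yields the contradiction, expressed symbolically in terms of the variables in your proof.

0^{q(1+k)}

Suppose for contradiction that L is regular, and let p be the pumping length.
Let q be a prime with q ≥ p+2 (infinitely many primes exist), and take w = 0^q ∈ L with |w| = q ≥ p.
Write w = xyz as guaranteed by the lemma, with |xy| ≤ p and y is nonempty.
Then y = 0^k for some k with 1 ≤ k ≤ p.
Since 1 ≤ k ≤ p, |xz| = q-k. Pump with i = q+1: |xy^{q+1}z| = (q-k)+(q+1)k = q+qk = q(1+k), which is composite (both factors ≥ 2). So xy^{q+1}z = 0^{q(1+k)} ∉ L.
This contradicts the pumping lemma, so L is not regular.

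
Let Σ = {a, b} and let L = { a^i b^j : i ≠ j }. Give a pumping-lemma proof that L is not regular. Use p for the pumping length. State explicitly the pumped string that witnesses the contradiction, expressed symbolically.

a^{p+p!} b^{p+p!}

Suppose for contradiction that L is regular, and let p be the pumping length.
Choose w = a^p b^{p+p!}. Since p ≠ p+p!, w ∈ L; and |w| ≥ p.
Write w = xyz as guaranteed by the lemma, with |xy| ≤ p and |y| > 0.
Because |xy| ≤ p and w begins with p copies of a, we have y = a^k with 1 ≤ k ≤ p.
Since 1 ≤ k ≤ p, k divides p!; set t = 1 + p!/k. Then xy^t z has p + (p!/k)·k = p + p! copies of a. Now the a-count equals the b-count, so i ≠ j fails. So xy^t z = a^{p+p!} b^{p+p!} ∉ L.
Contradiction. Therefore L is not regular.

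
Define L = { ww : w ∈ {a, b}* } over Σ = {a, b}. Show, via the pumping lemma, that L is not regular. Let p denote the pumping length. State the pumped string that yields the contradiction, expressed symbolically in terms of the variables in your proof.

Toward a contradiction, assume L is regular with pumping length p.
Take w = a^p b^p a^p b^p = uu where u = a^pb^p; then w ∈ L and |w| = 4p ≥ p.
The pumping lemma gives a decomposition w = xyz where |xy| ≤ p and |y| ≥ 1.
The first p characters of w are a's, so xy (and hence y) consists only of a's. Write y = a^k, 1 ≤ k ≤ p.
Pump with i = 2: xy^2z = a^{p+k} b^p a^p b^p, of length 4p+k. Suppose this equals vv. The string starts with a and ends with b, so v does too; thus the boundary between the two copies of v is a b→a transition. There is exactly one such transition, at position 2p+k, so |v| = 2p+k and |vv| = 4p+2k ≠ 4p+k since k ≥ 1. So xy^2z ∉ L.
This contradicts the pumping lemma, so L is not regular.

a^{p+k} b^p a^p b^p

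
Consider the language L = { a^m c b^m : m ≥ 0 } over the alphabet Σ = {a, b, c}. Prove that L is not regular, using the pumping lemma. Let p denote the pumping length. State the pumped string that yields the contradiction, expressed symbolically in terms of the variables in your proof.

Assume L is regular; let p be its pumping constant.
Take w = a^p c b^p ∈ L with |w| = 2p+1 ≥ p.
By the pumping lemma, w = xyz with |xy| ≤ p and y is nonempty.
Because |xy| ≤ p and w begins with p copies of a, we have y = a^k with 1 ≤ k ≤ p.
Pump with i = 2: xy^2z = a^{p+k} c b^p, which would require p+k = p. But k ≥ 1, so xy^2z ∉ L.
This contradicts the pumping lemma, so L is not regular.

a^{p+k} c b^p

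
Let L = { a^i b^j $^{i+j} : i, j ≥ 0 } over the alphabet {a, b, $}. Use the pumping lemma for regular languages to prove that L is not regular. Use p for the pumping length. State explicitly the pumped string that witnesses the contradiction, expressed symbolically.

Toward a contradiction, assume L is regular with pumping length p.
Take w = a^p b^p $^{2p} ∈ L (with i=j=p, i+j=2p), |w| = 4p ≥ p.
By the pumping lemma, w = xyz with |xy| ≤ p and |y| > 0.
Since the first p symbols of w are all a's and |xy| ≤ p, y lies entirely in the leading a-block: y = a^k for some k with 1 ≤ k ≤ p.
Consider xy^2z = a^{p+k} b^p $^{2p}. Now the a- and b-counts sum to 2p+k, but the $-count is 2p ≠ 2p+k. So xy^2z ∉ L.
This is a contradiction; hence L is not regular.

a^{p+k} b^p $^{2p}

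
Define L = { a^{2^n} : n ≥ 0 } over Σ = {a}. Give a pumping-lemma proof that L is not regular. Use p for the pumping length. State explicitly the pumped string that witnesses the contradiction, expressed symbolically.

Assume L is regular. Let p be the pumping length given by the pumping lemma.
Take w = a^{2^p} ∈ L with |w| = 2^p ≥ p.
By the pumping lemma, w = xyz with |xy| ≤ p and y is nonempty.
Then y = a^k for some k with 1 ≤ k ≤ p.
Pump with i = 2: xy^2z = a^{2^p+k}. Since 1 ≤ k ≤ p < 2^p, we have 2^p < 2^p+k < 2^{p+1}, so 2^p+k is not a power of 2. So xy^2z ∉ L.
Contradiction. Therefore L is not regular.

a^{2^p+k}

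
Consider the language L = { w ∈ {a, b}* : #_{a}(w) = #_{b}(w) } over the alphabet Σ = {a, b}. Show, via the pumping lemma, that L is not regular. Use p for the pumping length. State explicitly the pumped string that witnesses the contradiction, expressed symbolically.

a^{p+k} b^p

Toward a contradiction, assume L is regular with pumping length p.
Choose w = a^p b^p ∈ L with |w| = 2p ≥ p.
The pumping lemma gives a decomposition w = xyz where |xy| ≤ p and |y| ≥ 1.
Because |xy| ≤ p and w begins with p copies of a, we have y = a^k with 1 ≤ k ≤ p.
Pump with i = 2: xy^2z = a^{p+k} b^p has p+k occurrences of a but only p of b. Since k ≥ 1 the counts differ, so xy^2z ∉ L.
This contradicts the pumping lemma, so L is not regular.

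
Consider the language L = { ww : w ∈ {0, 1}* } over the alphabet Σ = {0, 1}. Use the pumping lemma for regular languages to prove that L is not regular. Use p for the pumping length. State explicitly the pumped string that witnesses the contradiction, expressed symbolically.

0^{p+k} 1^p 0^p 1^p

Toward a contradiction, assume L is regular with pumping length p.
Take w = 0^p 1^p 0^p 1^p = uu where u = 0^p1^p; then w ∈ L and |w| = 4p ≥ p.
By the pumping lemma, w = xyz with |xy| ≤ p and |y| ≥ 1.
Because |xy| ≤ p and w begins with p copies of 0, we have y = 0^k with 1 ≤ k ≤ p.
Pump with i = 2: xy^2z = 0^{p+k} 1^p 0^p 1^p, of length 4p+k. Suppose this equals vv. The string starts with 0 and ends with 1, so v does too; thus the boundary between the two copies of v is a 1→0 transition. There is exactly one such transition, at position 2p+k, so |v| = 2p+k and |vv| = 4p+2k ≠ 4p+k since k ≥ 1. So xy^2z ∉ L.
This contradicts the pumping lemma, so L is not regular.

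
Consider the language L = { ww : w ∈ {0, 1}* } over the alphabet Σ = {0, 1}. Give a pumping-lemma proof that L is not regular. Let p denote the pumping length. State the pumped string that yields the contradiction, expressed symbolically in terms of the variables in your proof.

Assume L is regular; let p be its pumping constant.
Take w = 0^p 1^p 0^p 1^p = uu where u = 0^p1^p; then w ∈ L and |w| = 4p ≥ p.
By the pumping lemma, w = xyz with |xy| ≤ p and |y| ≥ 1.
Because |xy| ≤ p and w begins with p copies of 0, we have y = 0^k with 1 ≤ k ≤ p.
Pump with i = 2: xy^2z = 0^{p+k} 1^p 0^p 1^p, of length 4p+k. Suppose this equals vv. The string starts with 0 and ends with 1, so v does too; thus the boundary between the two copies of v is a 1→0 transition. There is exactly one such transition, at position 2p+k, so |v| = 2p+k and |vv| = 4p+2k ≠ 4p+k since k ≥ 1. So xy^2z ∉ L.
This contradicts the pumping lemma, so L is not regular.

0^{p+k} 1^p 0^p 1^p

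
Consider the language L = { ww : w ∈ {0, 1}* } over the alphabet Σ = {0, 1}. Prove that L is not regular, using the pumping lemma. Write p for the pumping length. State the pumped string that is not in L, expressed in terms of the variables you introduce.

Assume L is regular. Let p be the pumping length given by the pumping lemma.
Take w = 0^p 1^p 0^p 1^p = uu where u = 0^p1^p; then w ∈ L and |w| = 4p ≥ p.
Write w = xyz as guaranteed by the lemma, with |xy| ≤ p and |y| ≥ 1.
Since the first p symbols of w are all 0's and |xy| ≤ p, y lies entirely in the leading 0-block: y = 0^k for some k with 1 ≤ k ≤ p.
Pump with i = 2: xy^2z = 0^{p+k} 1^p 0^p 1^p, of length 4p+k. Suppose this equals vv. The string starts with 0 and ends with 1, so v does too; thus the boundary between the two copies of v is a 1→0 transition. There is exactly one such transition, at position 2p+k, so |v| = 2p+k and |vv| = 4p+2k ≠ 4p+k since k ≥ 1. So xy^2z ∉ L.
Contradiction. Therefore L is not regular.

0^{p+k} 1^p 0^p 1^p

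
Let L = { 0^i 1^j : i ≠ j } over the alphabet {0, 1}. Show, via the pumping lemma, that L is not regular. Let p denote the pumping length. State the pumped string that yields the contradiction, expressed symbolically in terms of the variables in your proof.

0^{p+p!} 1^{p+p!}

Toward a contradiction, assume L is regular with pumping length p.
Choose w = 0^p 1^{p+p!}. Since p ≠ p+p!, w ∈ L; and |w| ≥ p.
Write w = xyz as guaranteed by the lemma, with |xy| ≤ p and |y| > 0.
Because |xy| ≤ p and w begins with p copies of 0, we have y = 0^k with 1 ≤ k ≤ p.
Since 1 ≤ k ≤ p, k divides p!; set t = 1 + p!/k. Then xy^t z has p + (p!/k)·k = p + p! copies of 0. Now the 0-count equals the 1-count, so i ≠ j fails. So xy^t z = 0^{p+p!} 1^{p+p!} ∉ L.
This is a contradiction; hence L is not regular.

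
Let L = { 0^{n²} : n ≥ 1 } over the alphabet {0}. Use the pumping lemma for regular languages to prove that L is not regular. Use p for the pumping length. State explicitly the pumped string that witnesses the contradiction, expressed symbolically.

0^{p²+k}

Assume L is regular. Let p be the pumping length given by the pumping lemma.
Take w = 0^{p²} ∈ L with |w| = p² ≥ p.
The pumping lemma gives a decomposition w = xyz where |xy| ≤ p and |y| ≥ 1.
Then y = 0^k for some k with 1 ≤ k ≤ p.
Pump with i = 2: xy^2z = 0^{p²+k}. Since 1 ≤ k ≤ p, p² < p²+k ≤ p²+p < (p+1)², so p²+k lies strictly between consecutive squares and is not a perfect square. So xy^2z ∉ L.
This contradicts the pumping lemma, so L is not regular.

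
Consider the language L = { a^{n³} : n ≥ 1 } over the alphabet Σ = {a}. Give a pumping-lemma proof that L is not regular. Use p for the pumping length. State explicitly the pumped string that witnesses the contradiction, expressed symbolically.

Assume L is regular. Let p be the pumping length given by the pumping lemma.
Take w = a^{p³} ∈ L with |w| = p³ ≥ p.
By the pumping lemma, w = xyz with |xy| ≤ p and |y| > 0.
Then y = a^k for some k with 1 ≤ k ≤ p.
Pump with i = 2: xy^2z = a^{p³+k}. Since 1 ≤ k ≤ p, p³ < p³+k ≤ p³+p < p³+3p²+3p+1 = (p+1)³, so p³+k is not a perfect cube. So xy^2z ∉ L.
This contradicts the pumping lemma, so L is not regular.

a^{p³+k}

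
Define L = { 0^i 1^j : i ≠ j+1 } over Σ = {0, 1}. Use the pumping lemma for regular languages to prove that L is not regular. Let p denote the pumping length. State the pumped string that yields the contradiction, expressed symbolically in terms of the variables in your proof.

Assume L is regular; let p be its pumping constant.
Choose w = 0^p 1^{p+p!-1}. Since p ≠ (p+p!-1)+1 = p+p!, w ∈ L; and |w| ≥ p.
Write w = xyz as guaranteed by the lemma, with |xy| ≤ p and y is nonempty.
The first p characters of w are 0's, so xy (and hence y) consists only of 0's. Write y = 0^k, 1 ≤ k ≤ p.
Since 1 ≤ k ≤ p, k divides p!; set t = 1 + p!/k. Then xy^t z has p + (p!/k)·k = p + p! copies of 0. Now the 0-count is p+p! and (1-count)+1 = (p+p!-1)+1 = p+p!, so i ≠ j+1 fails. So xy^t z = 0^{p+p!} 1^{p+p!-1} ∉ L.
This is a contradiction; hence L is not regular.

0^{p+p!} 1^{p+p!-1}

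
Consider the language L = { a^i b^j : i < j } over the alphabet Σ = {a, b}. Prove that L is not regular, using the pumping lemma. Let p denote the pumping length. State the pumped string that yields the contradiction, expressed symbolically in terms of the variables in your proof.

a^{p+k} b^{p+1}

Assume L is regular; let p be its pumping constant.
Choose w = a^p b^{p+1} ∈ L, with |w| = 2p+1 ≥ p.
The pumping lemma gives a decomposition w = xyz where |xy| ≤ p and y is nonempty.
Because |xy| ≤ p and w begins with p copies of a, we have y = a^k with 1 ≤ k ≤ p.
Consider xy^2z = a^{p+k} b^{p+1}. Since k ≥ 1, the a-count p+k is at least p+1, so i < j fails; thus xy^2z ∉ L.
This contradicts the pumping lemma, so L is not regular.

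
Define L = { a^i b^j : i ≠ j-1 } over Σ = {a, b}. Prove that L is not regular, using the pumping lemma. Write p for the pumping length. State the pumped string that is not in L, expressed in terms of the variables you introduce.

Toward a contradiction, assume L is regular with pumping length p.
Choose w = a^p b^{p+p!+1}. Since p ≠ (p+p!+1)-1 = p+p!, w ∈ L; and |w| ≥ p.
By the pumping lemma, w = xyz with |xy| ≤ p and y is nonempty.
Because |xy| ≤ p and w begins with p copies of a, we have y = a^k with 1 ≤ k ≤ p.
Since 1 ≤ k ≤ p, k divides p!; set t = 1 + p!/k. Then xy^t z has p + (p!/k)·k = p + p! copies of a. Now the a-count is p+p! and (b-count)-1 = (p+p!+1)-1 = p+p!, so i ≠ j-1 fails. So xy^t z = a^{p+p!} b^{p+p!+1} ∉ L.
This contradicts the pumping lemma, so L is not regular.

a^{p+p!} b^{p+p!+1}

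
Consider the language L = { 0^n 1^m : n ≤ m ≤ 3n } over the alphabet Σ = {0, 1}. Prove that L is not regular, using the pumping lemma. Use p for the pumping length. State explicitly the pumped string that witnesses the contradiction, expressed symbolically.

Suppose for contradiction that L is regular, and let p be the pumping length.
Take w = 0^p 1^p ∈ L (since p ≤ p ≤ 3p), with |w| = 2p ≥ p.
Write w = xyz as guaranteed by the lemma, with |xy| ≤ p and |y| ≥ 1.
The first p characters of w are 0's, so xy (and hence y) consists only of 0's. Write y = 0^k, 1 ≤ k ≤ p.
Pump with i = 2: xy^2z = 0^{p+k} 1^p. Now n = p+k > p = m, so the condition n ≤ m fails. Thus xy^2z ∉ L.
This is a contradiction; hence L is not regular.

0^{p+k} 1^p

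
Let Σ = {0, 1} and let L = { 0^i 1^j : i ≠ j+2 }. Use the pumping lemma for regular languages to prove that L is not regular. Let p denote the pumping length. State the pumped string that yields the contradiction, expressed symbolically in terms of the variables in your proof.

Assume L is regular; let p be its pumping constant.
Choose w = 0^p 1^{p+p!-2}. Since p ≠ (p+p!-2)+2 = p+p!, w ∈ L; and |w| ≥ p.
Write w = xyz as guaranteed by the lemma, with |xy| ≤ p and |y| > 0.
The first p characters of w are 0's, so xy (and hence y) consists only of 0's. Write y = 0^k, 1 ≤ k ≤ p.
Since 1 ≤ k ≤ p, k divides p!; set t = 1 + p!/k. Then xy^t z has p + (p!/k)·k = p + p! copies of 0. Now the 0-count is p+p! and (1-count)+2 = (p+p!-2)+2 = p+p!, so i ≠ j+2 fails. So xy^t z = 0^{p+p!} 1^{p+p!-2} ∉ L.
Contradiction. Therefore L is not regular.

0^{p+p!} 1^{p+p!-2}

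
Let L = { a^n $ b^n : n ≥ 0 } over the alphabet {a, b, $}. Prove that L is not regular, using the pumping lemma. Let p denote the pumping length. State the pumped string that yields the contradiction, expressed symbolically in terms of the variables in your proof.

Toward a contradiction, assume L is regular with pumping length p.
Take w = a^p $ b^p ∈ L with |w| = 2p+1 ≥ p.
By the pumping lemma, w = xyz with |xy| ≤ p and |y| ≥ 1.
The first p characters of w are a's, so xy (and hence y) consists only of a's. Write y = a^k, 1 ≤ k ≤ p.
Pump with i = 2: xy^2z = a^{p+k} $ b^p, which would require p+k = p. But k ≥ 1, so xy^2z ∉ L.
This contradicts the pumping lemma, so L is not regular.

a^{p+k} $ b^p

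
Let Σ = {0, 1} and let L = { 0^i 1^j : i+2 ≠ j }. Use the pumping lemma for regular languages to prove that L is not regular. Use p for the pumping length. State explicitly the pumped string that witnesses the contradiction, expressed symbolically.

0^{p+p!} 1^{p+p!+2}

Assume L is regular. Let p be the pumping length given by the pumping lemma.
Choose w = 0^p 1^{p+p!+2}. Since p ≠ (p+p!+2)-2 = p+p!, w ∈ L; and |w| ≥ p.
Write w = xyz as guaranteed by the lemma, with |xy| ≤ p and |y| > 0.
Since the first p symbols of w are all 0's and |xy| ≤ p, y lies entirely in the leading 0-block: y = 0^k for some k with 1 ≤ k ≤ p.
Since 1 ≤ k ≤ p, k divides p!; set t = 1 + p!/k. Then xy^t z has p + (p!/k)·k = p + p! copies of 0. Now the 0-count is p+p! and (1-count)-2 = (p+p!+2)-2 = p+p!, so i+2 ≠ j fails. So xy^t z = 0^{p+p!} 1^{p+p!+2} ∉ L.
This contradicts the pumping lemma, so L is not regular.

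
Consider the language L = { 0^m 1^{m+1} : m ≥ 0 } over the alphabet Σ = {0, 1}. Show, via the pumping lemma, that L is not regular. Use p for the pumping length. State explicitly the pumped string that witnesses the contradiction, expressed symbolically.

Toward a contradiction, assume L is regular with pumping length p.
Let w = 0^p 1^{p+1} ∈ L; note |w| = 2p+1 ≥ p.
The pumping lemma gives a decomposition w = xyz where |xy| ≤ p and |y| > 0.
Since the first p symbols of w are all 0's and |xy| ≤ p, y lies entirely in the leading 0-block: y = 0^k for some k with 1 ≤ k ≤ p.
Pump with i = 2: xy^2z = 0^{p+k} 1^{p+1}. For this to lie in L we would need p+1 = (p+k)+1, which forces k = 0. But k ≥ 1, so xy^2z ∉ L.
Contradiction. Therefore L is not regular.

0^{p+k} 1^{p+1}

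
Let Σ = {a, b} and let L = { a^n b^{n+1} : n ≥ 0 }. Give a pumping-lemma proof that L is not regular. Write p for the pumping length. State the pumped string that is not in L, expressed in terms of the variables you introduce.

Suppose for contradiction that L is regular, and let p be the pumping length.
Let w = a^p b^{p+1} ∈ L; note |w| = 2p+1 ≥ p.
The pumping lemma gives a decomposition w = xyz where |xy| ≤ p and |y| ≥ 1.
The first p characters of w are a's, so xy (and hence y) consists only of a's. Write y = a^k, 1 ≤ k ≤ p.
Pump with i = 2: xy^2z = a^{p+k} b^{p+1}. For this to lie in L we would need p+1 = (p+k)+1, which forces k = 0. But k ≥ 1, so xy^2z ∉ L.
Contradiction. Therefore L is not regular.

a^{p+k} b^{p+1}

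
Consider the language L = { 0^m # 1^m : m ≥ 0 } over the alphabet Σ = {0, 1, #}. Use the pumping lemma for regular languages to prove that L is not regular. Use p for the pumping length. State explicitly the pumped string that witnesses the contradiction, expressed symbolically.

Toward a contradiction, assume L is regular with pumping length p.
Take w = 0^p # 1^p ∈ L with |w| = 2p+1 ≥ p.
Write w = xyz as guaranteed by the lemma, with |xy| ≤ p and |y| ≥ 1.
Since the first p symbols of w are all 0's and |xy| ≤ p, y lies entirely in the leading 0-block: y = 0^k for some k with 1 ≤ k ≤ p.
Pump with i = 2: xy^2z = 0^{p+k} # 1^p, which would require p+k = p. But k ≥ 1, so xy^2z ∉ L.
Contradiction. Therefore L is not regular.

0^{p+k} # 1^p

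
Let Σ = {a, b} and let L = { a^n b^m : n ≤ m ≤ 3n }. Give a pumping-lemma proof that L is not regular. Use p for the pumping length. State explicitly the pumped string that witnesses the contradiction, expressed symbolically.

a^{p+k} b^p

Toward a contradiction, assume L is regular with pumping length p.
Take w = a^p b^p ∈ L (since p ≤ p ≤ 3p), with |w| = 2p ≥ p.
Write w = xyz as guaranteed by the lemma, with |xy| ≤ p and |y| ≥ 1.
The first p characters of w are a's, so xy (and hence y) consists only of a's. Write y = a^k, 1 ≤ k ≤ p.
Pump with i = 2: xy^2z = a^{p+k} b^p. Now n = p+k > p = m, so the condition n ≤ m fails. Thus xy^2z ∉ L.
Contradiction. Therefore L is not regular.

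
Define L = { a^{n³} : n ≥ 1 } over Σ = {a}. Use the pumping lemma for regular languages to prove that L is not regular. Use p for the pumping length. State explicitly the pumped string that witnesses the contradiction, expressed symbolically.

Toward a contradiction, assume L is regular with pumping length p.
Take w = a^{p³} ∈ L with |w| = p³ ≥ p.
Write w = xyz as guaranteed by the lemma, with |xy| ≤ p and y is nonempty.
Then y = a^k for some k with 1 ≤ k ≤ p.
Pump with i = 2: xy^2z = a^{p³+k}. Since 1 ≤ k ≤ p, p³ < p³+k ≤ p³+p < p³+3p²+3p+1 = (p+1)³, so p³+k is not a perfect cube. So xy^2z ∉ L.
This is a contradiction; hence L is not regular.

a^{p³+k}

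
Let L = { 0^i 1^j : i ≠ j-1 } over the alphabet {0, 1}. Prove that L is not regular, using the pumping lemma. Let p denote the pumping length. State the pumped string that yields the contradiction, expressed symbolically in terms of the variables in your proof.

Assume L is regular; let p be its pumping constant.
Choose w = 0^p 1^{p+p!+1}. Since p ≠ (p+p!+1)-1 = p+p!, w ∈ L; and |w| ≥ p.
Write w = xyz as guaranteed by the lemma, with |xy| ≤ p and |y| > 0.
Since the first p symbols of w are all 0's and |xy| ≤ p, y lies entirely in the leading 0-block: y = 0^k for some k with 1 ≤ k ≤ p.
Since 1 ≤ k ≤ p, k divides p!; set t = 1 + p!/k. Then xy^t z has p + (p!/k)·k = p + p! copies of 0. Now the 0-count is p+p! and (1-count)-1 = (p+p!+1)-1 = p+p!, so i ≠ j-1 fails. So xy^t z = 0^{p+p!} 1^{p+p!+1} ∉ L.
This contradicts the pumping lemma, so L is not regular.

0^{p+p!} 1^{p+p!+1}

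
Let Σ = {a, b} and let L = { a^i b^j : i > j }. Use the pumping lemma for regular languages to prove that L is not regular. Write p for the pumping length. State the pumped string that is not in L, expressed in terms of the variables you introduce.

a^{p+1-k} b^p

Assume L is regular. Let p be the pumping length given by the pumping lemma.
Choose w = a^{p+1} b^p ∈ L, with |w| = 2p+1 ≥ p.
Write w = xyz as guaranteed by the lemma, with |xy| ≤ p and |y| ≥ 1.
Because |xy| ≤ p and w begins with p copies of a, we have y = a^k with 1 ≤ k ≤ p.
Consider xy^0z = xz = a^{p+1-k} b^p. Since k ≥ 1, the a-count p+1-k is at most p, so i > j fails; thus xz ∉ L.
This is a contradiction; hence L is not regular.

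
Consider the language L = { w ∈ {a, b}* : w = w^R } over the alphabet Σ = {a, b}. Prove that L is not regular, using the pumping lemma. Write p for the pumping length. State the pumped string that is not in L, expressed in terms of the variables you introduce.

a^{p+k} b a^p

Toward a contradiction, assume L is regular with pumping length p.
Take w = a^p b a^p, a palindrome of length 2p+1 ≥ p.
Write w = xyz as guaranteed by the lemma, with |xy| ≤ p and |y| ≥ 1.
Because |xy| ≤ p and w begins with p copies of a, we have y = a^k with 1 ≤ k ≤ p.
Pump with i = 2: xy^2z = a^{p+k} b a^p. Its reverse is a^p b a^{p+k}, which differs from xy^2z since k ≥ 1. So xy^2z is not a palindrome and xy^2z ∉ L.
This contradicts the pumping lemma, so L is not regular.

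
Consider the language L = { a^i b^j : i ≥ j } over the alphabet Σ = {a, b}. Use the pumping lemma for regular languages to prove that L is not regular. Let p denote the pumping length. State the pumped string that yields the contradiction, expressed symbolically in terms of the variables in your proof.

Toward a contradiction, assume L is regular with pumping length p.
Choose w = a^p b^p ∈ L, with |w| = 2p ≥ p.
The pumping lemma gives a decomposition w = xyz where |xy| ≤ p and y is nonempty.
The first p characters of w are a's, so xy (and hence y) consists only of a's. Write y = a^k, 1 ≤ k ≤ p.
Consider xy^0z = xz = a^{p-k} b^p. Since k ≥ 1, the a-count p-k is less than p, so i ≥ j fails; thus xz ∉ L.
Contradiction. Therefore L is not regular.

a^{p-k} b^p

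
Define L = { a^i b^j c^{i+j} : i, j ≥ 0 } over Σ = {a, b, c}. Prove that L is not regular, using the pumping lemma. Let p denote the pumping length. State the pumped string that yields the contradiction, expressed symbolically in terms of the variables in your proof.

a^{p+k} b^p c^{2p}

Toward a contradiction, assume L is regular with pumping length p.
Take w = a^p b^p c^{2p} ∈ L (with i=j=p, i+j=2p), |w| = 4p ≥ p.
By the pumping lemma, w = xyz with |xy| ≤ p and |y| ≥ 1.
Because |xy| ≤ p and w begins with p copies of a, we have y = a^k with 1 ≤ k ≤ p.
Consider xy^2z = a^{p+k} b^p c^{2p}. Now the a- and b-counts sum to 2p+k, but the c-count is 2p ≠ 2p+k. So xy^2z ∉ L.
Contradiction. Therefore L is not regular.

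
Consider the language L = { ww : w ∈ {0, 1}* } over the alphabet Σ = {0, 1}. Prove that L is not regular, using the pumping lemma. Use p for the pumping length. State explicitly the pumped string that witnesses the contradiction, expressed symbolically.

0^{p+k} 1^p 0^p 1^p

Suppose for contradiction that L is regular, and let p be the pumping length.
Take w = 0^p 1^p 0^p 1^p = uu where u = 0^p1^p; then w ∈ L and |w| = 4p ≥ p.
The pumping lemma gives a decomposition w = xyz where |xy| ≤ p and |y| ≥ 1.
The first p characters of w are 0's, so xy (and hence y) consists only of 0's. Write y = 0^k, 1 ≤ k ≤ p.
Pump with i = 2: xy^2z = 0^{p+k} 1^p 0^p 1^p, of length 4p+k. Suppose this equals vv. The string starts with 0 and ends with 1, so v does too; thus the boundary between the two copies of v is a 1→0 transition. There is exactly one such transition, at position 2p+k, so |v| = 2p+k and |vv| = 4p+2k ≠ 4p+k since k ≥ 1. So xy^2z ∉ L.
Contradiction. Therefore L is not regular.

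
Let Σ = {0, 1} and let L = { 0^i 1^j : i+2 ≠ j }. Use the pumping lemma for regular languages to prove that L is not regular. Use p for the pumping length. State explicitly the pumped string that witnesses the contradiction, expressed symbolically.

0^{p+p!} 1^{p+p!+2}

Assume L is regular. Let p be the pumping length given by the pumping lemma.
Choose w = 0^p 1^{p+p!+2}. Since p ≠ (p+p!+2)-2 = p+p!, w ∈ L; and |w| ≥ p.
The pumping lemma gives a decomposition w = xyz where |xy| ≤ p and |y| > 0.
Since the first p symbols of w are all 0's and |xy| ≤ p, y lies entirely in the leading 0-block: y = 0^k for some k with 1 ≤ k ≤ p.
Since 1 ≤ k ≤ p, k divides p!; set t = 1 + p!/k. Then xy^t z has p + (p!/k)·k = p + p! copies of 0. Now the 0-count is p+p! and (1-count)-2 = (p+p!+2)-2 = p+p!, so i+2 ≠ j fails. So xy^t z = 0^{p+p!} 1^{p+p!+2} ∉ L.
This contradicts the pumping lemma, so L is not regular.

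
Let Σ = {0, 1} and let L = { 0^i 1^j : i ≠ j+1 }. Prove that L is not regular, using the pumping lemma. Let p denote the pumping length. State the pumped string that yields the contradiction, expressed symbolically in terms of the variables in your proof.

0^{p+p!} 1^{p+p!-1}

Assume L is regular. Let p be the pumping length given by the pumping lemma.
Choose w = 0^p 1^{p+p!-1}. Since p ≠ (p+p!-1)+1 = p+p!, w ∈ L; and |w| ≥ p.
Write w = xyz as guaranteed by the lemma, with |xy| ≤ p and |y| ≥ 1.
Because |xy| ≤ p and w begins with p copies of 0, we have y = 0^k with 1 ≤ k ≤ p.
Since 1 ≤ k ≤ p, k divides p!; set t = 1 + p!/k. Then xy^t z has p + (p!/k)·k = p + p! copies of 0. Now the 0-count is p+p! and (1-count)+1 = (p+p!-1)+1 = p+p!, so i ≠ j+1 fails. So xy^t z = 0^{p+p!} 1^{p+p!-1} ∉ L.
This is a contradiction; hence L is not regular.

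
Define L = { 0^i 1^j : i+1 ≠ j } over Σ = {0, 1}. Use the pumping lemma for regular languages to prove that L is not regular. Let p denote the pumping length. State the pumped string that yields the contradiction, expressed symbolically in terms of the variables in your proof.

0^{p+p!} 1^{p+p!+1}

Assume L is regular; let p be its pumping constant.
Choose w = 0^p 1^{p+p!+1}. Since p ≠ (p+p!+1)-1 = p+p!, w ∈ L; and |w| ≥ p.
The pumping lemma gives a decomposition w = xyz where |xy| ≤ p and y is nonempty.
The first p characters of w are 0's, so xy (and hence y) consists only of 0's. Write y = 0^k, 1 ≤ k ≤ p.
Since 1 ≤ k ≤ p, k divides p!; set t = 1 + p!/k. Then xy^t z has p + (p!/k)·k = p + p! copies of 0. Now the 0-count is p+p! and (1-count)-1 = (p+p!+1)-1 = p+p!, so i+1 ≠ j fails. So xy^t z = 0^{p+p!} 1^{p+p!+1} ∉ L.
This is a contradiction; hence L is not regular.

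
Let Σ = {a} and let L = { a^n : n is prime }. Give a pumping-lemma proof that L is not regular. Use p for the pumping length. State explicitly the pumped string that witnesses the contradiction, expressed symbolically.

a^{q(1+k)}

Suppose for contradiction that L is regular, and let p be the pumping length.
Let q be a prime with q ≥ p+2 (infinitely many primes exist), and take w = a^q ∈ L with |w| = q ≥ p.
The pumping lemma gives a decomposition w = xyz where |xy| ≤ p and y is nonempty.
Then y = a^k for some k with 1 ≤ k ≤ p.
Since 1 ≤ k ≤ p, |xz| = q-k. Pump with i = q+1: |xy^{q+1}z| = (q-k)+(q+1)k = q+qk = q(1+k), which is composite (both factors ≥ 2). So xy^{q+1}z = a^{q(1+k)} ∉ L.
This is a contradiction; hence L is not regular.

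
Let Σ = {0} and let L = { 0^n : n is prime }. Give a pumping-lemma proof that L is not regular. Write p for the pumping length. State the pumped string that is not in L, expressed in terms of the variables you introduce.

Suppose for contradiction that L is regular, and let p be the pumping length.
Let q be a prime with q ≥ p+2 (infinitely many primes exist), and take w = 0^q ∈ L with |w| = q ≥ p.
By the pumping lemma, w = xyz with |xy| ≤ p and |y| > 0.
Then y = 0^k for some k with 1 ≤ k ≤ p.
Since 1 ≤ k ≤ p, |xz| = q-k. Pump with i = q+1: |xy^{q+1}z| = (q-k)+(q+1)k = q+qk = q(1+k), which is composite (both factors ≥ 2). So xy^{q+1}z = 0^{q(1+k)} ∉ L.
This is a contradiction; hence L is not regular.

0^{q(1+k)}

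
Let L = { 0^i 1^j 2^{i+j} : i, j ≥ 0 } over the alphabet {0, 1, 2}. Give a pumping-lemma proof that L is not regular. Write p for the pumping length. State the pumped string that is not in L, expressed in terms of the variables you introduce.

0^{p+k} 1^p 2^{2p}

Assume L is regular; let p be its pumping constant.
Take w = 0^p 1^p 2^{2p} ∈ L (with i=j=p, i+j=2p), |w| = 4p ≥ p.
By the pumping lemma, w = xyz with |xy| ≤ p and |y| ≥ 1.
Because |xy| ≤ p and w begins with p copies of 0, we have y = 0^k with 1 ≤ k ≤ p.
Consider xy^2z = 0^{p+k} 1^p 2^{2p}. Now the 0- and 1-counts sum to 2p+k, but the 2-count is 2p ≠ 2p+k. So xy^2z ∉ L.
This contradicts the pumping lemma, so L is not regular.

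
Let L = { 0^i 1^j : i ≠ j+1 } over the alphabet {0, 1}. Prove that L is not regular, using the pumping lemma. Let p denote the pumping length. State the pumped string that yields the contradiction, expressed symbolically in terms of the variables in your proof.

Assume L is regular; let p be its pumping constant.
Choose w = 0^p 1^{p+p!-1}. Since p ≠ (p+p!-1)+1 = p+p!, w ∈ L; and |w| ≥ p.
Write w = xyz as guaranteed by the lemma, with |xy| ≤ p and |y| > 0.
The first p characters of w are 0's, so xy (and hence y) consists only of 0's. Write y = 0^k, 1 ≤ k ≤ p.
Since 1 ≤ k ≤ p, k divides p!; set t = 1 + p!/k. Then xy^t z has p + (p!/k)·k = p + p! copies of 0. Now the 0-count is p+p! and (1-count)+1 = (p+p!-1)+1 = p+p!, so i ≠ j+1 fails. So xy^t z = 0^{p+p!} 1^{p+p!-1} ∉ L.
This contradicts the pumping lemma, so L is not regular.

0^{p+p!} 1^{p+p!-1}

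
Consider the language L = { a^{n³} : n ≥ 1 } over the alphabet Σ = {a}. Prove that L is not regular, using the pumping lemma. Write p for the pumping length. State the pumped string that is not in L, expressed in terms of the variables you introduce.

Toward a contradiction, assume L is regular with pumping length p.
Take w = a^{p³} ∈ L with |w| = p³ ≥ p.
The pumping lemma gives a decomposition w = xyz where |xy| ≤ p and |y| ≥ 1.
Then y = a^k for some k with 1 ≤ k ≤ p.
Pump with i = 2: xy^2z = a^{p³+k}. Since 1 ≤ k ≤ p, p³ < p³+k ≤ p³+p < p³+3p²+3p+1 = (p+1)³, so p³+k is not a perfect cube. So xy^2z ∉ L.
This contradicts the pumping lemma, so L is not regular.

a^{p³+k}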